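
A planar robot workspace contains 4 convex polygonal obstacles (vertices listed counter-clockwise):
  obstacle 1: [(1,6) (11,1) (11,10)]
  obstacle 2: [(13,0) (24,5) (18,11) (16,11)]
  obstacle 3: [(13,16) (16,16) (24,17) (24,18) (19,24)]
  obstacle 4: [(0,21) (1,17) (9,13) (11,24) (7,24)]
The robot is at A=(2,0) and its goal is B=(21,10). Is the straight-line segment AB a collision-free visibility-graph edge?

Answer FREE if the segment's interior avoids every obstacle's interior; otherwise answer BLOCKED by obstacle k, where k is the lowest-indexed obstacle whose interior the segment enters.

BLOCKED by obstacle 1

Obstacle 1 [(1,6) (11,1) (11,10)]:
  edge (1,6)–(11,1): crosses AB
  edge (11,1)–(11,10): crosses AB
  edge (11,10)–(1,6): clear
  → BLOCKED
Obstacle 2 [(13,0) (24,5) (18,11) (16,11)]:
  edge (13,0)–(24,5): clear
  edge (24,5)–(18,11): crosses AB
  edge (18,11)–(16,11): clear
  edge (16,11)–(13,0): crosses AB
  → BLOCKED
Obstacle 3 [(13,16) (16,16) (24,17) (24,18) (19,24)]:
  edge (13,16)–(16,16): clear
  edge (16,16)–(24,17): clear
  edge (24,17)–(24,18): clear
  edge (24,18)–(19,24): clear
  edge (19,24)–(13,16): clear
  midpoint (23/2,5) outside
  → clear
Obstacle 4 [(0,21) (1,17) (9,13) (11,24) (7,24)]:
  edge (0,21)–(1,17): clear
  edge (1,17)–(9,13): clear
  edge (9,13)–(11,24): clear
  edge (11,24)–(7,24): clear
  edge (7,24)–(0,21): clear
  midpoint (23/2,5) outside
  → clear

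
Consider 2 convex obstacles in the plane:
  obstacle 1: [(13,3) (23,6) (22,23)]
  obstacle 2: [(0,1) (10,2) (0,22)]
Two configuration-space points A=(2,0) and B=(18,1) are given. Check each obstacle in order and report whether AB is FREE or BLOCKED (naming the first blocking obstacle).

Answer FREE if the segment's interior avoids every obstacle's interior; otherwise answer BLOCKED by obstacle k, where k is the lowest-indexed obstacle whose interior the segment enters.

Obstacle 1 [(13,3) (23,6) (22,23)]:
  edge (13,3)–(23,6): clear
  edge (23,6)–(22,23): clear
  edge (22,23)–(13,3): clear
  midpoint (10,1/2) outside
  → clear
Obstacle 2 [(0,1) (10,2) (0,22)]:
  edge (0,1)–(10,2): clear
  edge (10,2)–(0,22): clear
  edge (0,22)–(0,1): clear
  midpoint (10,1/2) outside
  → clear

FREE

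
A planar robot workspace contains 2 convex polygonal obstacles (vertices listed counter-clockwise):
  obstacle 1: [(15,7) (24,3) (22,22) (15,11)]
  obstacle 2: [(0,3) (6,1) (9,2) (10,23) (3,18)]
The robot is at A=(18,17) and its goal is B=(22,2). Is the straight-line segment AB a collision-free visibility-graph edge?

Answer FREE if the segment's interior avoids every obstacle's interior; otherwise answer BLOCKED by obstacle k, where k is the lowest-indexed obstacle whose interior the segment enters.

Obstacle 1 [(15,7) (24,3) (22,22) (15,11)]:
  edge (15,7)–(24,3): crosses AB
  edge (24,3)–(22,22): clear
  edge (22,22)–(15,11): crosses AB
  edge (15,11)–(15,7): clear
  → BLOCKED
Obstacle 2 [(0,3) (6,1) (9,2) (10,23) (3,18)]:
  edge (0,3)–(6,1): clear
  edge (6,1)–(9,2): clear
  edge (9,2)–(10,23): clear
  edge (10,23)–(3,18): clear
  edge (3,18)–(0,3): clear
  midpoint (20,19/2) outside
  → clear

BLOCKED by obstacle 1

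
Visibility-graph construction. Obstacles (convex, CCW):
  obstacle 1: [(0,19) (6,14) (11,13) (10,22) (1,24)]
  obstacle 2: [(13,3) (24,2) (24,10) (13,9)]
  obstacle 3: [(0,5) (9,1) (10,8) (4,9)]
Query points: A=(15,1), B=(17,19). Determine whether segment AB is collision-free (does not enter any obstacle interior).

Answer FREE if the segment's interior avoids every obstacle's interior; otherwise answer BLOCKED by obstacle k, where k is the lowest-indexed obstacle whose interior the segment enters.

BLOCKED by obstacle 2

Obstacle 1 [(0,19) (6,14) (11,13) (10,22) (1,24)]:
  edge (0,19)–(6,14): clear
  edge (6,14)–(11,13): clear
  edge (11,13)–(10,22): clear
  edge (10,22)–(1,24): clear
  edge (1,24)–(0,19): clear
  midpoint (16,10) outside
  → clear
Obstacle 2 [(13,3) (24,2) (24,10) (13,9)]:
  edge (13,3)–(24,2): crosses AB
  edge (24,2)–(24,10): clear
  edge (24,10)–(13,9): crosses AB
  edge (13,9)–(13,3): clear
  → BLOCKED
Obstacle 3 [(0,5) (9,1) (10,8) (4,9)]:
  edge (0,5)–(9,1): clear
  edge (9,1)–(10,8): clear
  edge (10,8)–(4,9): clear
  edge (4,9)–(0,5): clear
  midpoint (16,10) outside
  → clear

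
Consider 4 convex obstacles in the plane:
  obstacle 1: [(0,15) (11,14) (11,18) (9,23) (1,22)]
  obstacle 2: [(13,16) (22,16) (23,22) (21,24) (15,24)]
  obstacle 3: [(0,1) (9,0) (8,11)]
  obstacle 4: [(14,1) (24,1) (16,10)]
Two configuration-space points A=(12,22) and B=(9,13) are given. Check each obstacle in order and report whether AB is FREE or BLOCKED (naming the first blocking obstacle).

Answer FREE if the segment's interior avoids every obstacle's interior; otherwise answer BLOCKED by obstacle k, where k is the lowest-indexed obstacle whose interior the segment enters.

BLOCKED by obstacle 1

Obstacle 1 [(0,15) (11,14) (11,18) (9,23) (1,22)]:
  edge (0,15)–(11,14): crosses AB
  edge (11,14)–(11,18): clear
  edge (11,18)–(9,23): crosses AB
  edge (9,23)–(1,22): clear
  edge (1,22)–(0,15): clear
  → BLOCKED
Obstacle 2 [(13,16) (22,16) (23,22) (21,24) (15,24)]:
  edge (13,16)–(22,16): clear
  edge (22,16)–(23,22): clear
  edge (23,22)–(21,24): clear
  edge (21,24)–(15,24): clear
  edge (15,24)–(13,16): clear
  midpoint (21/2,35/2) outside
  → clear
Obstacle 3 [(0,1) (9,0) (8,11)]:
  edge (0,1)–(9,0): clear
  edge (9,0)–(8,11): clear
  edge (8,11)–(0,1): clear
  midpoint (21/2,35/2) outside
  → clear
Obstacle 4 [(14,1) (24,1) (16,10)]:
  edge (14,1)–(24,1): clear
  edge (24,1)–(16,10): clear
  edge (16,10)–(14,1): clear
  midpoint (21/2,35/2) outside
  → clear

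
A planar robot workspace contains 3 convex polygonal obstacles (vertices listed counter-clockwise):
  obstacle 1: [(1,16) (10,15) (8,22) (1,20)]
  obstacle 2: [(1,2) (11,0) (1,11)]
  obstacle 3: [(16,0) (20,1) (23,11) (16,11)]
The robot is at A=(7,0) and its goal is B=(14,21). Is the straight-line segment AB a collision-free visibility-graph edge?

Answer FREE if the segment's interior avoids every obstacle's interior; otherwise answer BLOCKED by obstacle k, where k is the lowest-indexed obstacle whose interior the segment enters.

BLOCKED by obstacle 2

Obstacle 1 [(1,16) (10,15) (8,22) (1,20)]:
  edge (1,16)–(10,15): clear
  edge (10,15)–(8,22): clear
  edge (8,22)–(1,20): clear
  edge (1,20)–(1,16): clear
  midpoint (21/2,21/2) outside
  → clear
Obstacle 2 [(1,2) (11,0) (1,11)]:
  edge (1,2)–(11,0): crosses AB
  edge (11,0)–(1,11): crosses AB
  edge (1,11)–(1,2): clear
  → BLOCKED
Obstacle 3 [(16,0) (20,1) (23,11) (16,11)]:
  edge (16,0)–(20,1): clear
  edge (20,1)–(23,11): clear
  edge (23,11)–(16,11): clear
  edge (16,11)–(16,0): clear
  midpoint (21/2,21/2) outside
  → clear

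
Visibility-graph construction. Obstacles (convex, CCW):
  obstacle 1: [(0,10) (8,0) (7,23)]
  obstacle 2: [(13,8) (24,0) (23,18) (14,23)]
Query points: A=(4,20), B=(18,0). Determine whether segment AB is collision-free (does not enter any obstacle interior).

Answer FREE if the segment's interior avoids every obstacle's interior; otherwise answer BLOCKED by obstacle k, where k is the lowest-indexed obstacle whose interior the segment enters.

Obstacle 1 [(0,10) (8,0) (7,23)]:
  edge (0,10)–(8,0): clear
  edge (8,0)–(7,23): crosses AB
  edge (7,23)–(0,10): crosses AB
  → BLOCKED
Obstacle 2 [(13,8) (24,0) (23,18) (14,23)]:
  edge (13,8)–(24,0): clear
  edge (24,0)–(23,18): clear
  edge (23,18)–(14,23): clear
  edge (14,23)–(13,8): clear
  midpoint (11,10) outside
  → clear

BLOCKED by obstacle 1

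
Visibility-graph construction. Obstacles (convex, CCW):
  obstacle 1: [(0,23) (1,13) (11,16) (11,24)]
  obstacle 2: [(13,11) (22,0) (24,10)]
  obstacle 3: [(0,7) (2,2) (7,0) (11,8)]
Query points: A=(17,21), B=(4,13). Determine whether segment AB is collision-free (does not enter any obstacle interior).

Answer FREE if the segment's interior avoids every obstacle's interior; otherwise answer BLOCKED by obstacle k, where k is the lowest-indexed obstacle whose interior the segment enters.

Obstacle 1 [(0,23) (1,13) (11,16) (11,24)]:
  edge (0,23)–(1,13): clear
  edge (1,13)–(11,16): crosses AB
  edge (11,16)–(11,24): crosses AB
  edge (11,24)–(0,23): clear
  → BLOCKED
Obstacle 2 [(13,11) (22,0) (24,10)]:
  edge (13,11)–(22,0): clear
  edge (22,0)–(24,10): clear
  edge (24,10)–(13,11): clear
  midpoint (21/2,17) outside
  → clear
Obstacle 3 [(0,7) (2,2) (7,0) (11,8)]:
  edge (0,7)–(2,2): clear
  edge (2,2)–(7,0): clear
  edge (7,0)–(11,8): clear
  edge (11,8)–(0,7): clear
  midpoint (21/2,17) outside
  → clear

BLOCKED by obstacle 1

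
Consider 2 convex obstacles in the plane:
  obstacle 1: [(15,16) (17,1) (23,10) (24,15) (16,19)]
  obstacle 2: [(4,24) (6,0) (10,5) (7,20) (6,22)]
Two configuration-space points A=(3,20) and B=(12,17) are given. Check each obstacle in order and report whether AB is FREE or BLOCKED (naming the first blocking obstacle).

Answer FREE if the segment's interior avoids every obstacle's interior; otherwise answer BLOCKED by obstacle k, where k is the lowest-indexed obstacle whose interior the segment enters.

BLOCKED by obstacle 2

Obstacle 1 [(15,16) (17,1) (23,10) (24,15) (16,19)]:
  edge (15,16)–(17,1): clear
  edge (17,1)–(23,10): clear
  edge (23,10)–(24,15): clear
  edge (24,15)–(16,19): clear
  edge (16,19)–(15,16): clear
  midpoint (15/2,37/2) outside
  → clear
Obstacle 2 [(4,24) (6,0) (10,5) (7,20) (6,22)]:
  edge (4,24)–(6,0): crosses AB
  edge (6,0)–(10,5): clear
  edge (10,5)–(7,20): crosses AB
  edge (7,20)–(6,22): clear
  edge (6,22)–(4,24): clear
  → BLOCKED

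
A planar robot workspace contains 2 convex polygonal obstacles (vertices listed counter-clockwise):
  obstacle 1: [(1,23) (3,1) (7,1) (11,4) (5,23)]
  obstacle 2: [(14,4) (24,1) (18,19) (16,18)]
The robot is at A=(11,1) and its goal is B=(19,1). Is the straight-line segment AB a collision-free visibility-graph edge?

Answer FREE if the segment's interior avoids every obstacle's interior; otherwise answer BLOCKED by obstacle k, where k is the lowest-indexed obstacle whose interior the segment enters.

Obstacle 1 [(1,23) (3,1) (7,1) (11,4) (5,23)]:
  edge (1,23)–(3,1): clear
  edge (3,1)–(7,1): clear
  edge (7,1)–(11,4): clear
  edge (11,4)–(5,23): clear
  edge (5,23)–(1,23): clear
  midpoint (15,1) outside
  → clear
Obstacle 2 [(14,4) (24,1) (18,19) (16,18)]:
  edge (14,4)–(24,1): clear
  edge (24,1)–(18,19): clear
  edge (18,19)–(16,18): clear
  edge (16,18)–(14,4): clear
  midpoint (15,1) outside
  → clear

FREE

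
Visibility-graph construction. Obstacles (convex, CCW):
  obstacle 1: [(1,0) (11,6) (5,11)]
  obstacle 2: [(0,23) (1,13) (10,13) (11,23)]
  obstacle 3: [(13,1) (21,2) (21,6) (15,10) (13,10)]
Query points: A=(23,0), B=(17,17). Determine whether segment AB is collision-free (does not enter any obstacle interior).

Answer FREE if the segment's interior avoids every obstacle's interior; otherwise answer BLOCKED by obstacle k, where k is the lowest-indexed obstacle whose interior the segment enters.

Obstacle 1 [(1,0) (11,6) (5,11)]:
  edge (1,0)–(11,6): clear
  edge (11,6)–(5,11): clear
  edge (5,11)–(1,0): clear
  midpoint (20,17/2) outside
  → clear
Obstacle 2 [(0,23) (1,13) (10,13) (11,23)]:
  edge (0,23)–(1,13): clear
  edge (1,13)–(10,13): clear
  edge (10,13)–(11,23): clear
  edge (11,23)–(0,23): clear
  midpoint (20,17/2) outside
  → clear
Obstacle 3 [(13,1) (21,2) (21,6) (15,10) (13,10)]:
  edge (13,1)–(21,2): clear
  edge (21,2)–(21,6): crosses AB
  edge (21,6)–(15,10): crosses AB
  edge (15,10)–(13,10): clear
  edge (13,10)–(13,1): clear
  → BLOCKED

BLOCKED by obstacle 3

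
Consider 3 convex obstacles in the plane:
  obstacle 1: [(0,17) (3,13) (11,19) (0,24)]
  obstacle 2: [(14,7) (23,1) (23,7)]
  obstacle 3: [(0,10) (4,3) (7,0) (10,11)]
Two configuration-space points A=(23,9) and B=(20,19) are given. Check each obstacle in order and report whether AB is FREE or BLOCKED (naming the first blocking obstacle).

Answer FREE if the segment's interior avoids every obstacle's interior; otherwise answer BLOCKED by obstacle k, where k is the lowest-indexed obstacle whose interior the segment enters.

FREE

Obstacle 1 [(0,17) (3,13) (11,19) (0,24)]:
  edge (0,17)–(3,13): clear
  edge (3,13)–(11,19): clear
  edge (11,19)–(0,24): clear
  edge (0,24)–(0,17): clear
  midpoint (43/2,14) outside
  → clear
Obstacle 2 [(14,7) (23,1) (23,7)]:
  edge (14,7)–(23,1): clear
  edge (23,1)–(23,7): clear
  edge (23,7)–(14,7): clear
  midpoint (43/2,14) outside
  → clear
Obstacle 3 [(0,10) (4,3) (7,0) (10,11)]:
  edge (0,10)–(4,3): clear
  edge (4,3)–(7,0): clear
  edge (7,0)–(10,11): clear
  edge (10,11)–(0,10): clear
  midpoint (43/2,14) outside
  → clear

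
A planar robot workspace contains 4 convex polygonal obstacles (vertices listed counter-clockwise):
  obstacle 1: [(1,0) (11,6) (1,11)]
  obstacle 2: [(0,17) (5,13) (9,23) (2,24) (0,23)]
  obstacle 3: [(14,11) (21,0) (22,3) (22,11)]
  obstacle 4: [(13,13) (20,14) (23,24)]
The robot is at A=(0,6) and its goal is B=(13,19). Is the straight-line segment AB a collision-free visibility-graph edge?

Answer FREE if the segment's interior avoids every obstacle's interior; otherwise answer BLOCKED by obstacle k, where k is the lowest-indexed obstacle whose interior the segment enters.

BLOCKED by obstacle 1

Obstacle 1 [(1,0) (11,6) (1,11)]:
  edge (1,0)–(11,6): clear
  edge (11,6)–(1,11): crosses AB
  edge (1,11)–(1,0): crosses AB
  → BLOCKED
Obstacle 2 [(0,17) (5,13) (9,23) (2,24) (0,23)]:
  edge (0,17)–(5,13): clear
  edge (5,13)–(9,23): clear
  edge (9,23)–(2,24): clear
  edge (2,24)–(0,23): clear
  edge (0,23)–(0,17): clear
  midpoint (13/2,25/2) outside
  → clear
Obstacle 3 [(14,11) (21,0) (22,3) (22,11)]:
  edge (14,11)–(21,0): clear
  edge (21,0)–(22,3): clear
  edge (22,3)–(22,11): clear
  edge (22,11)–(14,11): clear
  midpoint (13/2,25/2) outside
  → clear
Obstacle 4 [(13,13) (20,14) (23,24)]:
  edge (13,13)–(20,14): clear
  edge (20,14)–(23,24): clear
  edge (23,24)–(13,13): clear
  midpoint (13/2,25/2) outside
  → clear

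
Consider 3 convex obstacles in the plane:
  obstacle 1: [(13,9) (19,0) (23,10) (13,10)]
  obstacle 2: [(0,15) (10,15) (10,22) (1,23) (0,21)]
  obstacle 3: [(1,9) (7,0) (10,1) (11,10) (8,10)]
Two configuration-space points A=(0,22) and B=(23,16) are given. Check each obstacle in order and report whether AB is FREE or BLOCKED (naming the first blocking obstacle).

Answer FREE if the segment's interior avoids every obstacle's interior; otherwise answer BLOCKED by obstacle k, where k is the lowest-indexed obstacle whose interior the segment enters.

Obstacle 1 [(13,9) (19,0) (23,10) (13,10)]:
  edge (13,9)–(19,0): clear
  edge (19,0)–(23,10): clear
  edge (23,10)–(13,10): clear
  edge (13,10)–(13,9): clear
  midpoint (23/2,19) outside
  → clear
Obstacle 2 [(0,15) (10,15) (10,22) (1,23) (0,21)]:
  edge (0,15)–(10,15): clear
  edge (10,15)–(10,22): crosses AB
  edge (10,22)–(1,23): clear
  edge (1,23)–(0,21): crosses AB
  edge (0,21)–(0,15): clear
  → BLOCKED
Obstacle 3 [(1,9) (7,0) (10,1) (11,10) (8,10)]:
  edge (1,9)–(7,0): clear
  edge (7,0)–(10,1): clear
  edge (10,1)–(11,10): clear
  edge (11,10)–(8,10): clear
  edge (8,10)–(1,9): clear
  midpoint (23/2,19) outside
  → clear

BLOCKED by obstacle 2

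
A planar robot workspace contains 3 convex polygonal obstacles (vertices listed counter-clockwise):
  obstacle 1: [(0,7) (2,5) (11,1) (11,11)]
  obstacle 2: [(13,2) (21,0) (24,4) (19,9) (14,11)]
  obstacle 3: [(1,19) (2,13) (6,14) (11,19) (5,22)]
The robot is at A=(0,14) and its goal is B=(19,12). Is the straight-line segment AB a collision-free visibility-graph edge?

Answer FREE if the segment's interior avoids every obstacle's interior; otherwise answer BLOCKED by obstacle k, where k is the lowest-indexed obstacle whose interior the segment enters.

Obstacle 1 [(0,7) (2,5) (11,1) (11,11)]:
  edge (0,7)–(2,5): clear
  edge (2,5)–(11,1): clear
  edge (11,1)–(11,11): clear
  edge (11,11)–(0,7): clear
  midpoint (19/2,13) outside
  → clear
Obstacle 2 [(13,2) (21,0) (24,4) (19,9) (14,11)]:
  edge (13,2)–(21,0): clear
  edge (21,0)–(24,4): clear
  edge (24,4)–(19,9): clear
  edge (19,9)–(14,11): clear
  edge (14,11)–(13,2): clear
  midpoint (19/2,13) outside
  → clear
Obstacle 3 [(1,19) (2,13) (6,14) (11,19) (5,22)]:
  edge (1,19)–(2,13): crosses AB
  edge (2,13)–(6,14): crosses AB
  edge (6,14)–(11,19): clear
  edge (11,19)–(5,22): clear
  edge (5,22)–(1,19): clear
  → BLOCKED

BLOCKED by obstacle 3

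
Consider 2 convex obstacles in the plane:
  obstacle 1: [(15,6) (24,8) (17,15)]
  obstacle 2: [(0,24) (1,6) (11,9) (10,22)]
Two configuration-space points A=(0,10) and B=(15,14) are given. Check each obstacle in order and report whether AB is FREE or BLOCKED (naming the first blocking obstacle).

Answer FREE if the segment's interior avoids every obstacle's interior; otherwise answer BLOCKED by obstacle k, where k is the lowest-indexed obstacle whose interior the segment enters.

Obstacle 1 [(15,6) (24,8) (17,15)]:
  edge (15,6)–(24,8): clear
  edge (24,8)–(17,15): clear
  edge (17,15)–(15,6): clear
  midpoint (15/2,12) outside
  → clear
Obstacle 2 [(0,24) (1,6) (11,9) (10,22)]:
  edge (0,24)–(1,6): crosses AB
  edge (1,6)–(11,9): clear
  edge (11,9)–(10,22): crosses AB
  edge (10,22)–(0,24): clear
  → BLOCKED

BLOCKED by obstacle 2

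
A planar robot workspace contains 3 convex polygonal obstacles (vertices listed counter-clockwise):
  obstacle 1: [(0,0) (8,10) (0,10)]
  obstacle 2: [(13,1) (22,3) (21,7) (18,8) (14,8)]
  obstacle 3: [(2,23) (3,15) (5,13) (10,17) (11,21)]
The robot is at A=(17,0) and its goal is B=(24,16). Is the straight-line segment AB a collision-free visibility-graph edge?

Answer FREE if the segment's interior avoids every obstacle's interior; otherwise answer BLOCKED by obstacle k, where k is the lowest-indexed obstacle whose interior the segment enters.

Obstacle 1 [(0,0) (8,10) (0,10)]:
  edge (0,0)–(8,10): clear
  edge (8,10)–(0,10): clear
  edge (0,10)–(0,0): clear
  midpoint (41/2,8) outside
  → clear
Obstacle 2 [(13,1) (22,3) (21,7) (18,8) (14,8)]:
  edge (13,1)–(22,3): crosses AB
  edge (22,3)–(21,7): clear
  edge (21,7)–(18,8): crosses AB
  edge (18,8)–(14,8): clear
  edge (14,8)–(13,1): clear
  → BLOCKED
Obstacle 3 [(2,23) (3,15) (5,13) (10,17) (11,21)]:
  edge (2,23)–(3,15): clear
  edge (3,15)–(5,13): clear
  edge (5,13)–(10,17): clear
  edge (10,17)–(11,21): clear
  edge (11,21)–(2,23): clear
  midpoint (41/2,8) outside
  → clear

BLOCKED by obstacle 2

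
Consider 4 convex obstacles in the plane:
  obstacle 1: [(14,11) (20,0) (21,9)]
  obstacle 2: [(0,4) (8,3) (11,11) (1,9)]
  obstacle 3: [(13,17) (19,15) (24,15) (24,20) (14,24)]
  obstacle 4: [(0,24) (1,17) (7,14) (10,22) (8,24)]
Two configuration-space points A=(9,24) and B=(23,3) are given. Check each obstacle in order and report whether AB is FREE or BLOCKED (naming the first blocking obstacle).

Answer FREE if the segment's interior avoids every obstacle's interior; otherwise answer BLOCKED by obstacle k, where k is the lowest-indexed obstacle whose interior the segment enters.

Obstacle 1 [(14,11) (20,0) (21,9)]:
  edge (14,11)–(20,0): clear
  edge (20,0)–(21,9): crosses AB
  edge (21,9)–(14,11): crosses AB
  → BLOCKED
Obstacle 2 [(0,4) (8,3) (11,11) (1,9)]:
  edge (0,4)–(8,3): clear
  edge (8,3)–(11,11): clear
  edge (11,11)–(1,9): clear
  edge (1,9)–(0,4): clear
  midpoint (16,27/2) outside
  → clear
Obstacle 3 [(13,17) (19,15) (24,15) (24,20) (14,24)]:
  edge (13,17)–(19,15): crosses AB
  edge (19,15)–(24,15): clear
  edge (24,15)–(24,20): clear
  edge (24,20)–(14,24): clear
  edge (14,24)–(13,17): crosses AB
  → BLOCKED
Obstacle 4 [(0,24) (1,17) (7,14) (10,22) (8,24)]:
  edge (0,24)–(1,17): clear
  edge (1,17)–(7,14): clear
  edge (7,14)–(10,22): clear
  edge (10,22)–(8,24): clear
  edge (8,24)–(0,24): clear
  midpoint (16,27/2) outside
  → clear

BLOCKED by obstacle 1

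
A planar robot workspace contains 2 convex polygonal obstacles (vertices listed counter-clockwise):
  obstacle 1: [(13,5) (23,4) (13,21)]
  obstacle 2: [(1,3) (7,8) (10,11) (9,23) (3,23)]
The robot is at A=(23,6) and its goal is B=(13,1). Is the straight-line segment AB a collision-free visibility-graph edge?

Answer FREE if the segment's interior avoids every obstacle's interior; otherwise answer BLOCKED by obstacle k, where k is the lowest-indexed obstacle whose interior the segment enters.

BLOCKED by obstacle 1

Obstacle 1 [(13,5) (23,4) (13,21)]:
  edge (13,5)–(23,4): crosses AB
  edge (23,4)–(13,21): crosses AB
  edge (13,21)–(13,5): clear
  → BLOCKED
Obstacle 2 [(1,3) (7,8) (10,11) (9,23) (3,23)]:
  edge (1,3)–(7,8): clear
  edge (7,8)–(10,11): clear
  edge (10,11)–(9,23): clear
  edge (9,23)–(3,23): clear
  edge (3,23)–(1,3): clear
  midpoint (18,7/2) outside
  → clear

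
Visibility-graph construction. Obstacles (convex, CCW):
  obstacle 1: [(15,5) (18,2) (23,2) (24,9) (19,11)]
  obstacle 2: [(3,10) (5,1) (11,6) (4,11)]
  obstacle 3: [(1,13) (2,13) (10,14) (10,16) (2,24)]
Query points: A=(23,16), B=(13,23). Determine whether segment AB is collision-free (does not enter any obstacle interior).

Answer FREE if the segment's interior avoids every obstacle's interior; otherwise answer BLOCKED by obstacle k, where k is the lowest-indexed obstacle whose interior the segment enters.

Obstacle 1 [(15,5) (18,2) (23,2) (24,9) (19,11)]:
  edge (15,5)–(18,2): clear
  edge (18,2)–(23,2): clear
  edge (23,2)–(24,9): clear
  edge (24,9)–(19,11): clear
  edge (19,11)–(15,5): clear
  midpoint (18,39/2) outside
  → clear
Obstacle 2 [(3,10) (5,1) (11,6) (4,11)]:
  edge (3,10)–(5,1): clear
  edge (5,1)–(11,6): clear
  edge (11,6)–(4,11): clear
  edge (4,11)–(3,10): clear
  midpoint (18,39/2) outside
  → clear
Obstacle 3 [(1,13) (2,13) (10,14) (10,16) (2,24)]:
  edge (1,13)–(2,13): clear
  edge (2,13)–(10,14): clear
  edge (10,14)–(10,16): clear
  edge (10,16)–(2,24): clear
  edge (2,24)–(1,13): clear
  midpoint (18,39/2) outside
  → clear

FREE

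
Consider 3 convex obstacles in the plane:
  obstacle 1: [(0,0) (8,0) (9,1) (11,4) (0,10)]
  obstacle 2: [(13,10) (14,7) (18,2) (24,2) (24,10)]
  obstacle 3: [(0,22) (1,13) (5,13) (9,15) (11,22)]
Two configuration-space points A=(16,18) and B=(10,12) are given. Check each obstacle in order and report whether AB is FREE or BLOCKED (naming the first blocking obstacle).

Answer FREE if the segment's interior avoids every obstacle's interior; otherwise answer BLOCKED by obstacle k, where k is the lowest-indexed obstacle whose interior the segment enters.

FREE

Obstacle 1 [(0,0) (8,0) (9,1) (11,4) (0,10)]:
  edge (0,0)–(8,0): clear
  edge (8,0)–(9,1): clear
  edge (9,1)–(11,4): clear
  edge (11,4)–(0,10): clear
  edge (0,10)–(0,0): clear
  midpoint (13,15) outside
  → clear
Obstacle 2 [(13,10) (14,7) (18,2) (24,2) (24,10)]:
  edge (13,10)–(14,7): clear
  edge (14,7)–(18,2): clear
  edge (18,2)–(24,2): clear
  edge (24,2)–(24,10): clear
  edge (24,10)–(13,10): clear
  midpoint (13,15) outside
  → clear
Obstacle 3 [(0,22) (1,13) (5,13) (9,15) (11,22)]:
  edge (0,22)–(1,13): clear
  edge (1,13)–(5,13): clear
  edge (5,13)–(9,15): clear
  edge (9,15)–(11,22): clear
  edge (11,22)–(0,22): clear
  midpoint (13,15) outside
  → clear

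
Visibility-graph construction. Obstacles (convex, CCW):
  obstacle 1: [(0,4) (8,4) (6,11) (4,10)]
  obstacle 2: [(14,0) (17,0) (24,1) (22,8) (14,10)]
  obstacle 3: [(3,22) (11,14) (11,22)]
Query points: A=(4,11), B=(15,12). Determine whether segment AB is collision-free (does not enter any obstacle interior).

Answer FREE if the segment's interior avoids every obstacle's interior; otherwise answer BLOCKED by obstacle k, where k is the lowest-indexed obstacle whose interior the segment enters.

FREE

Obstacle 1 [(0,4) (8,4) (6,11) (4,10)]:
  edge (0,4)–(8,4): clear
  edge (8,4)–(6,11): clear
  edge (6,11)–(4,10): clear
  edge (4,10)–(0,4): clear
  midpoint (19/2,23/2) outside
  → clear
Obstacle 2 [(14,0) (17,0) (24,1) (22,8) (14,10)]:
  edge (14,0)–(17,0): clear
  edge (17,0)–(24,1): clear
  edge (24,1)–(22,8): clear
  edge (22,8)–(14,10): clear
  edge (14,10)–(14,0): clear
  midpoint (19/2,23/2) outside
  → clear
Obstacle 3 [(3,22) (11,14) (11,22)]:
  edge (3,22)–(11,14): clear
  edge (11,14)–(11,22): clear
  edge (11,22)–(3,22): clear
  midpoint (19/2,23/2) outside
  → clear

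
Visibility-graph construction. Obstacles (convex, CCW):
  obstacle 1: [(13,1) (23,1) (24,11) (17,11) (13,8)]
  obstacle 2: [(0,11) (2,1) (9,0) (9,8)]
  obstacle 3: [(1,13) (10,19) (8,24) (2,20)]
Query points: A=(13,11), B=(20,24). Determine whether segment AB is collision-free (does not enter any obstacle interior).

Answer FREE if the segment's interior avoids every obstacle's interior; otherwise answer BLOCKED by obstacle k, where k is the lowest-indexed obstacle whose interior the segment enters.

Obstacle 1 [(13,1) (23,1) (24,11) (17,11) (13,8)]:
  edge (13,1)–(23,1): clear
  edge (23,1)–(24,11): clear
  edge (24,11)–(17,11): clear
  edge (17,11)–(13,8): clear
  edge (13,8)–(13,1): clear
  midpoint (33/2,35/2) outside
  → clear
Obstacle 2 [(0,11) (2,1) (9,0) (9,8)]:
  edge (0,11)–(2,1): clear
  edge (2,1)–(9,0): clear
  edge (9,0)–(9,8): clear
  edge (9,8)–(0,11): clear
  midpoint (33/2,35/2) outside
  → clear
Obstacle 3 [(1,13) (10,19) (8,24) (2,20)]:
  edge (1,13)–(10,19): clear
  edge (10,19)–(8,24): clear
  edge (8,24)–(2,20): clear
  edge (2,20)–(1,13): clear
  midpoint (33/2,35/2) outside
  → clear

FREE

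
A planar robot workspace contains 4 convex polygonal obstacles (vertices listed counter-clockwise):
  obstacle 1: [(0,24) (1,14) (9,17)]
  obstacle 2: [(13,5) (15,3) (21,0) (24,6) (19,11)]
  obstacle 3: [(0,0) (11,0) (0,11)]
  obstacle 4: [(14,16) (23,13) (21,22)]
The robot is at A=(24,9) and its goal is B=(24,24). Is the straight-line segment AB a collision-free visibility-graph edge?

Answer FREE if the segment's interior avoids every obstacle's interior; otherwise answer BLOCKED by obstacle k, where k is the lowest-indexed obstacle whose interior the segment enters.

FREE

Obstacle 1 [(0,24) (1,14) (9,17)]:
  edge (0,24)–(1,14): clear
  edge (1,14)–(9,17): clear
  edge (9,17)–(0,24): clear
  midpoint (24,33/2) outside
  → clear
Obstacle 2 [(13,5) (15,3) (21,0) (24,6) (19,11)]:
  edge (13,5)–(15,3): clear
  edge (15,3)–(21,0): clear
  edge (21,0)–(24,6): clear
  edge (24,6)–(19,11): clear
  edge (19,11)–(13,5): clear
  midpoint (24,33/2) outside
  → clear
Obstacle 3 [(0,0) (11,0) (0,11)]:
  edge (0,0)–(11,0): clear
  edge (11,0)–(0,11): clear
  edge (0,11)–(0,0): clear
  midpoint (24,33/2) outside
  → clear
Obstacle 4 [(14,16) (23,13) (21,22)]:
  edge (14,16)–(23,13): clear
  edge (23,13)–(21,22): clear
  edge (21,22)–(14,16): clear
  midpoint (24,33/2) outside
  → clear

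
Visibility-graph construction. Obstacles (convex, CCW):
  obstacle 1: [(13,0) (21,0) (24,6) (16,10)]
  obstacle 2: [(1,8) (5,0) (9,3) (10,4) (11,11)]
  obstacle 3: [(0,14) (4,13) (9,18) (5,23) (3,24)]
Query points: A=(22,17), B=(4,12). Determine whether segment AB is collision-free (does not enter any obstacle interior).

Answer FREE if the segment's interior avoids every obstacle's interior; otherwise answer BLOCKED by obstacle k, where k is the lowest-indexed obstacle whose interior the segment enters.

FREE

Obstacle 1 [(13,0) (21,0) (24,6) (16,10)]:
  edge (13,0)–(21,0): clear
  edge (21,0)–(24,6): clear
  edge (24,6)–(16,10): clear
  edge (16,10)–(13,0): clear
  midpoint (13,29/2) outside
  → clear
Obstacle 2 [(1,8) (5,0) (9,3) (10,4) (11,11)]:
  edge (1,8)–(5,0): clear
  edge (5,0)–(9,3): clear
  edge (9,3)–(10,4): clear
  edge (10,4)–(11,11): clear
  edge (11,11)–(1,8): clear
  midpoint (13,29/2) outside
  → clear
Obstacle 3 [(0,14) (4,13) (9,18) (5,23) (3,24)]:
  edge (0,14)–(4,13): clear
  edge (4,13)–(9,18): clear
  edge (9,18)–(5,23): clear
  edge (5,23)–(3,24): clear
  edge (3,24)–(0,14): clear
  midpoint (13,29/2) outside
  → clear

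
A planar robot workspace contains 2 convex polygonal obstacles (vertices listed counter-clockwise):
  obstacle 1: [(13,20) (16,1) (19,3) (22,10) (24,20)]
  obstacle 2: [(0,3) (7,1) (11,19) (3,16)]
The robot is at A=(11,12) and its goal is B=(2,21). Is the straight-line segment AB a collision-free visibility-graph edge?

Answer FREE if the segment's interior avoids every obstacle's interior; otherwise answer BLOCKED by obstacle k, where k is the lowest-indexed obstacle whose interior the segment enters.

BLOCKED by obstacle 2

Obstacle 1 [(13,20) (16,1) (19,3) (22,10) (24,20)]:
  edge (13,20)–(16,1): clear
  edge (16,1)–(19,3): clear
  edge (19,3)–(22,10): clear
  edge (22,10)–(24,20): clear
  edge (24,20)–(13,20): clear
  midpoint (13/2,33/2) outside
  → clear
Obstacle 2 [(0,3) (7,1) (11,19) (3,16)]:
  edge (0,3)–(7,1): clear
  edge (7,1)–(11,19): crosses AB
  edge (11,19)–(3,16): crosses AB
  edge (3,16)–(0,3): clear
  → BLOCKED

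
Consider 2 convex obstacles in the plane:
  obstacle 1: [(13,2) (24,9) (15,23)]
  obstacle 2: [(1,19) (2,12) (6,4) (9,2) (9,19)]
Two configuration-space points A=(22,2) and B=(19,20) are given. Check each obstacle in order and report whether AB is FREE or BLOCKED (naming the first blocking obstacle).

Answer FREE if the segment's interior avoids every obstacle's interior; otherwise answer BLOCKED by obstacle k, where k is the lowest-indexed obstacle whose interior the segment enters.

BLOCKED by obstacle 1

Obstacle 1 [(13,2) (24,9) (15,23)]:
  edge (13,2)–(24,9): crosses AB
  edge (24,9)–(15,23): crosses AB
  edge (15,23)–(13,2): clear
  → BLOCKED
Obstacle 2 [(1,19) (2,12) (6,4) (9,2) (9,19)]:
  edge (1,19)–(2,12): clear
  edge (2,12)–(6,4): clear
  edge (6,4)–(9,2): clear
  edge (9,2)–(9,19): clear
  edge (9,19)–(1,19): clear
  midpoint (41/2,11) outside
  → clear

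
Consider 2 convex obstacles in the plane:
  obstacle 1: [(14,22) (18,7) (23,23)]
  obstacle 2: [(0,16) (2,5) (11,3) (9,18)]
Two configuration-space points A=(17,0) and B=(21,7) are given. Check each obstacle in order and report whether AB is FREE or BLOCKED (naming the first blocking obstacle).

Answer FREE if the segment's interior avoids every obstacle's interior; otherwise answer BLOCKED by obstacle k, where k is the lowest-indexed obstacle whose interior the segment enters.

Obstacle 1 [(14,22) (18,7) (23,23)]:
  edge (14,22)–(18,7): clear
  edge (18,7)–(23,23): clear
  edge (23,23)–(14,22): clear
  midpoint (19,7/2) outside
  → clear
Obstacle 2 [(0,16) (2,5) (11,3) (9,18)]:
  edge (0,16)–(2,5): clear
  edge (2,5)–(11,3): clear
  edge (11,3)–(9,18): clear
  edge (9,18)–(0,16): clear
  midpoint (19,7/2) outside
  → clear

FREE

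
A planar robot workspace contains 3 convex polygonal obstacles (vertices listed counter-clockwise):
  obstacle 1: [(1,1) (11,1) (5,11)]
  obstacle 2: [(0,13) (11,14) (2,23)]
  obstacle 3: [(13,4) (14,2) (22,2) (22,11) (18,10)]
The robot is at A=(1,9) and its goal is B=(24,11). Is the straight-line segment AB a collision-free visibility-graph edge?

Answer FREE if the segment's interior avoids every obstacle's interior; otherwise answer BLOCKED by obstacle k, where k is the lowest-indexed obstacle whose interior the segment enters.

Obstacle 1 [(1,1) (11,1) (5,11)]:
  edge (1,1)–(11,1): clear
  edge (11,1)–(5,11): crosses AB
  edge (5,11)–(1,1): crosses AB
  → BLOCKED
Obstacle 2 [(0,13) (11,14) (2,23)]:
  edge (0,13)–(11,14): clear
  edge (11,14)–(2,23): clear
  edge (2,23)–(0,13): clear
  midpoint (25/2,10) outside
  → clear
Obstacle 3 [(13,4) (14,2) (22,2) (22,11) (18,10)]:
  edge (13,4)–(14,2): clear
  edge (14,2)–(22,2): clear
  edge (22,2)–(22,11): crosses AB
  edge (22,11)–(18,10): crosses AB
  edge (18,10)–(13,4): clear
  → BLOCKED

BLOCKED by obstacle 1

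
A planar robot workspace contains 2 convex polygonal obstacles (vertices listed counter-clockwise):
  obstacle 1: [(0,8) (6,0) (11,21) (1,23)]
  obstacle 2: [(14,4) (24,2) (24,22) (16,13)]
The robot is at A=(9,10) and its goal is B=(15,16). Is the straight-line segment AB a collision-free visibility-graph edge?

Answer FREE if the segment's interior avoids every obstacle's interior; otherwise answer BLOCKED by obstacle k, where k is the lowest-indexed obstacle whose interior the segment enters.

FREE

Obstacle 1 [(0,8) (6,0) (11,21) (1,23)]:
  edge (0,8)–(6,0): clear
  edge (6,0)–(11,21): clear
  edge (11,21)–(1,23): clear
  edge (1,23)–(0,8): clear
  midpoint (12,13) outside
  → clear
Obstacle 2 [(14,4) (24,2) (24,22) (16,13)]:
  edge (14,4)–(24,2): clear
  edge (24,2)–(24,22): clear
  edge (24,22)–(16,13): clear
  edge (16,13)–(14,4): clear
  midpoint (12,13) outside
  → clear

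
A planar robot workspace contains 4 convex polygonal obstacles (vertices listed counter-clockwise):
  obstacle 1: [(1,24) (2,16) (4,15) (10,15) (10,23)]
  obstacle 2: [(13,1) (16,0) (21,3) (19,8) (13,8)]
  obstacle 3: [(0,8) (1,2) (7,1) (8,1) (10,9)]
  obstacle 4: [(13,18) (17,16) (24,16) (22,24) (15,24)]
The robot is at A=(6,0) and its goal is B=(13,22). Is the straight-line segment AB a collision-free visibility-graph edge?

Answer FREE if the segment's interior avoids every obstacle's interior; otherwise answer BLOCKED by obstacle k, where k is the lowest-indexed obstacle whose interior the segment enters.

Obstacle 1 [(1,24) (2,16) (4,15) (10,15) (10,23)]:
  edge (1,24)–(2,16): clear
  edge (2,16)–(4,15): clear
  edge (4,15)–(10,15): clear
  edge (10,15)–(10,23): clear
  edge (10,23)–(1,24): clear
  midpoint (19/2,11) outside
  → clear
Obstacle 2 [(13,1) (16,0) (21,3) (19,8) (13,8)]:
  edge (13,1)–(16,0): clear
  edge (16,0)–(21,3): clear
  edge (21,3)–(19,8): clear
  edge (19,8)–(13,8): clear
  edge (13,8)–(13,1): clear
  midpoint (19/2,11) outside
  → clear
Obstacle 3 [(0,8) (1,2) (7,1) (8,1) (10,9)]:
  edge (0,8)–(1,2): clear
  edge (1,2)–(7,1): crosses AB
  edge (7,1)–(8,1): clear
  edge (8,1)–(10,9): clear
  edge (10,9)–(0,8): crosses AB
  → BLOCKED
Obstacle 4 [(13,18) (17,16) (24,16) (22,24) (15,24)]:
  edge (13,18)–(17,16): clear
  edge (17,16)–(24,16): clear
  edge (24,16)–(22,24): clear
  edge (22,24)–(15,24): clear
  edge (15,24)–(13,18): clear
  midpoint (19/2,11) outside
  → clear

BLOCKED by obstacle 3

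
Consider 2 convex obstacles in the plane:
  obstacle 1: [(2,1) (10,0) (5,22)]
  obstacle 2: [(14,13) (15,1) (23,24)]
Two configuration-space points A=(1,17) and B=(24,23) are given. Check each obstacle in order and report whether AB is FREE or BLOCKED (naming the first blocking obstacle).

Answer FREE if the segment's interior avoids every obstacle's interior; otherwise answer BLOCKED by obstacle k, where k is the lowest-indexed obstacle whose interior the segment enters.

BLOCKED by obstacle 1

Obstacle 1 [(2,1) (10,0) (5,22)]:
  edge (2,1)–(10,0): clear
  edge (10,0)–(5,22): crosses AB
  edge (5,22)–(2,1): crosses AB
  → BLOCKED
Obstacle 2 [(14,13) (15,1) (23,24)]:
  edge (14,13)–(15,1): clear
  edge (15,1)–(23,24): crosses AB
  edge (23,24)–(14,13): crosses AB
  → BLOCKED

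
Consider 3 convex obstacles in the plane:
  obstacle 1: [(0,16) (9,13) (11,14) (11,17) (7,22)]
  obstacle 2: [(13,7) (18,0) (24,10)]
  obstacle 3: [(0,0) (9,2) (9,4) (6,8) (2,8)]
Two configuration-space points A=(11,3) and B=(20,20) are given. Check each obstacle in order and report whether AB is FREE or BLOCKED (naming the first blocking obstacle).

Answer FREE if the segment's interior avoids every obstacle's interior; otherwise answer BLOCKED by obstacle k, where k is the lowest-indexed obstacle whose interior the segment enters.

BLOCKED by obstacle 2

Obstacle 1 [(0,16) (9,13) (11,14) (11,17) (7,22)]:
  edge (0,16)–(9,13): clear
  edge (9,13)–(11,14): clear
  edge (11,14)–(11,17): clear
  edge (11,17)–(7,22): clear
  edge (7,22)–(0,16): clear
  midpoint (31/2,23/2) outside
  → clear
Obstacle 2 [(13,7) (18,0) (24,10)]:
  edge (13,7)–(18,0): crosses AB
  edge (18,0)–(24,10): clear
  edge (24,10)–(13,7): crosses AB
  → BLOCKED
Obstacle 3 [(0,0) (9,2) (9,4) (6,8) (2,8)]:
  edge (0,0)–(9,2): clear
  edge (9,2)–(9,4): clear
  edge (9,4)–(6,8): clear
  edge (6,8)–(2,8): clear
  edge (2,8)–(0,0): clear
  midpoint (31/2,23/2) outside
  → clear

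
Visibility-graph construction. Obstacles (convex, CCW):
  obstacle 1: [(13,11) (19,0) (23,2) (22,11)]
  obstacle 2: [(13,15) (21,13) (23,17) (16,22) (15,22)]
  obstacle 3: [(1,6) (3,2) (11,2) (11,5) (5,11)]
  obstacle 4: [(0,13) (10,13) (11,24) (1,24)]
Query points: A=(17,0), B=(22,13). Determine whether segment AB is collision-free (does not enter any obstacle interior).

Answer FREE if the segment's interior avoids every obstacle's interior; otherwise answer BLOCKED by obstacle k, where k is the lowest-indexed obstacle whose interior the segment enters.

BLOCKED by obstacle 1

Obstacle 1 [(13,11) (19,0) (23,2) (22,11)]:
  edge (13,11)–(19,0): crosses AB
  edge (19,0)–(23,2): clear
  edge (23,2)–(22,11): clear
  edge (22,11)–(13,11): crosses AB
  → BLOCKED
Obstacle 2 [(13,15) (21,13) (23,17) (16,22) (15,22)]:
  edge (13,15)–(21,13): clear
  edge (21,13)–(23,17): clear
  edge (23,17)–(16,22): clear
  edge (16,22)–(15,22): clear
  edge (15,22)–(13,15): clear
  midpoint (39/2,13/2) outside
  → clear
Obstacle 3 [(1,6) (3,2) (11,2) (11,5) (5,11)]:
  edge (1,6)–(3,2): clear
  edge (3,2)–(11,2): clear
  edge (11,2)–(11,5): clear
  edge (11,5)–(5,11): clear
  edge (5,11)–(1,6): clear
  midpoint (39/2,13/2) outside
  → clear
Obstacle 4 [(0,13) (10,13) (11,24) (1,24)]:
  edge (0,13)–(10,13): clear
  edge (10,13)–(11,24): clear
  edge (11,24)–(1,24): clear
  edge (1,24)–(0,13): clear
  midpoint (39/2,13/2) outside
  → clear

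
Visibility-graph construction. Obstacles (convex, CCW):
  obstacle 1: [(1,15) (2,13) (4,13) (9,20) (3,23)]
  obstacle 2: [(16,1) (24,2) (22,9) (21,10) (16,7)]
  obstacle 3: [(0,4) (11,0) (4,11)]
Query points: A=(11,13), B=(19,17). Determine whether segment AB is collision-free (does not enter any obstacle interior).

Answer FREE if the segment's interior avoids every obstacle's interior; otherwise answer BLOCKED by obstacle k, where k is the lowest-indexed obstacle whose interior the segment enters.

FREE

Obstacle 1 [(1,15) (2,13) (4,13) (9,20) (3,23)]:
  edge (1,15)–(2,13): clear
  edge (2,13)–(4,13): clear
  edge (4,13)–(9,20): clear
  edge (9,20)–(3,23): clear
  edge (3,23)–(1,15): clear
  midpoint (15,15) outside
  → clear
Obstacle 2 [(16,1) (24,2) (22,9) (21,10) (16,7)]:
  edge (16,1)–(24,2): clear
  edge (24,2)–(22,9): clear
  edge (22,9)–(21,10): clear
  edge (21,10)–(16,7): clear
  edge (16,7)–(16,1): clear
  midpoint (15,15) outside
  → clear
Obstacle 3 [(0,4) (11,0) (4,11)]:
  edge (0,4)–(11,0): clear
  edge (11,0)–(4,11): clear
  edge (4,11)–(0,4): clear
  midpoint (15,15) outside
  → clear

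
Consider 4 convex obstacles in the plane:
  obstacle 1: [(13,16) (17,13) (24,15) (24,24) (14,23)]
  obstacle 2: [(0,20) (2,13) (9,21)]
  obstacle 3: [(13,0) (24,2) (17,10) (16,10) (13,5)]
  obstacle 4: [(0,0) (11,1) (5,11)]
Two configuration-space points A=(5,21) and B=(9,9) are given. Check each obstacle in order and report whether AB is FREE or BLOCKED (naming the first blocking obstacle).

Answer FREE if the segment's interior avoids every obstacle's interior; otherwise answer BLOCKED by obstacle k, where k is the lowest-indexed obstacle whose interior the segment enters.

BLOCKED by obstacle 2

Obstacle 1 [(13,16) (17,13) (24,15) (24,24) (14,23)]:
  edge (13,16)–(17,13): clear
  edge (17,13)–(24,15): clear
  edge (24,15)–(24,24): clear
  edge (24,24)–(14,23): clear
  edge (14,23)–(13,16): clear
  midpoint (7,15) outside
  → clear
Obstacle 2 [(0,20) (2,13) (9,21)]:
  edge (0,20)–(2,13): clear
  edge (2,13)–(9,21): crosses AB
  edge (9,21)–(0,20): crosses AB
  → BLOCKED
Obstacle 3 [(13,0) (24,2) (17,10) (16,10) (13,5)]:
  edge (13,0)–(24,2): clear
  edge (24,2)–(17,10): clear
  edge (17,10)–(16,10): clear
  edge (16,10)–(13,5): clear
  edge (13,5)–(13,0): clear
  midpoint (7,15) outside
  → clear
Obstacle 4 [(0,0) (11,1) (5,11)]:
  edge (0,0)–(11,1): clear
  edge (11,1)–(5,11): clear
  edge (5,11)–(0,0): clear
  midpoint (7,15) outside
  → clear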